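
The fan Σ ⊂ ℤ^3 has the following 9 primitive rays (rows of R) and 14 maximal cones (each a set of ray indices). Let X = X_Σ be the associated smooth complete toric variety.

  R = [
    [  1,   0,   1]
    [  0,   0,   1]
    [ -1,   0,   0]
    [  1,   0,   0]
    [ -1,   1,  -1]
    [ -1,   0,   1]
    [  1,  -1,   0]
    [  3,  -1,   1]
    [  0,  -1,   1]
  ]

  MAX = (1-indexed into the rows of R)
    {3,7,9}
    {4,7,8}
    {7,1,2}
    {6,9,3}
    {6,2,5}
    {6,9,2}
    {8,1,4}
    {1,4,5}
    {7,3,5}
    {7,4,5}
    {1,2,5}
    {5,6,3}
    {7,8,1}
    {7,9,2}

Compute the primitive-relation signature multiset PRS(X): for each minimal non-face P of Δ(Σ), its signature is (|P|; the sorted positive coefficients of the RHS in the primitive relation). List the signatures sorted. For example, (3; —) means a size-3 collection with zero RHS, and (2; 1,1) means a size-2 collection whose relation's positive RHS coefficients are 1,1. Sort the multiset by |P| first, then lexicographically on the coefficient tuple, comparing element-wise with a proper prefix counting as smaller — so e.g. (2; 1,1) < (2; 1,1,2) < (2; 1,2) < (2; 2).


18 minimal non-faces of Δ(Σ) (on 9 rays):

  P={3,4}:  v_{3} + v_{4} = 0  ⟹  sig = (2; —)
  P={1,3}:  v_{1} + v_{3} = v_{2}  ⟹  sig = (2; 1)
  P={2,3}:  v_{2} + v_{3} = v_{6}  ⟹  sig = (2; 1)
  P={2,4}:  v_{2} + v_{4} = v_{1}  ⟹  sig = (2; 1)
  P={4,6}:  v_{4} + v_{6} = v_{2}  ⟹  sig = (2; 1)
  P={5,9}:  v_{5} + v_{9} = v_{3}  ⟹  sig = (2; 1)
  P={6,7}:  v_{6} + v_{7} = v_{9}  ⟹  sig = (2; 1)
  P={3,8}:  v_{3} + v_{8} = v_{1} + v_{7}  ⟹  sig = (2; 1,1)
  P={4,9}:  v_{4} + v_{9} = v_{2} + v_{7}  ⟹  sig = (2; 1,1)
  P={6,8}:  v_{6} + v_{8} = v_{1} + v_{2} + v_{7}  ⟹  sig = (2; 1,1,1)
  P={8,9}:  v_{8} + v_{9} = v_{1} + v_{2} + 2·v_{7}  ⟹  sig = (2; 1,1,2)
  P={1,9}:  v_{1} + v_{9} = 2·v_{2} + v_{7}  ⟹  sig = (2; 1,2)
  P={2,8}:  v_{2} + v_{8} = 2·v_{1} + v_{7}  ⟹  sig = (2; 1,2)
  P={1,6}:  v_{1} + v_{6} = 2·v_{2}  ⟹  sig = (2; 2)
  P={5,8}:  v_{5} + v_{8} = 2·v_{4}  ⟹  sig = (2; 2)
  P={2,5,7}:  v_{2} + v_{5} + v_{7} = 0  ⟹  sig = (3; —)
  P={1,4,7}:  v_{1} + v_{4} + v_{7} = v_{8}  ⟹  sig = (3; 1)
  P={1,5,7}:  v_{1} + v_{5} + v_{7} = v_{4}  ⟹  sig = (3; 1)

Signatures (|P|; sorted positive RHS coefficients), sorted:
    |P|=2: 15 collections, coeffs (), (1), (1), (1), (1), (1), (1), (1,1), (1,1), (1,1,1), (1,1,2), (1,2), (1,2), (2), (2)
    |P|=3: 3 collections, coeffs (), (1), (1)


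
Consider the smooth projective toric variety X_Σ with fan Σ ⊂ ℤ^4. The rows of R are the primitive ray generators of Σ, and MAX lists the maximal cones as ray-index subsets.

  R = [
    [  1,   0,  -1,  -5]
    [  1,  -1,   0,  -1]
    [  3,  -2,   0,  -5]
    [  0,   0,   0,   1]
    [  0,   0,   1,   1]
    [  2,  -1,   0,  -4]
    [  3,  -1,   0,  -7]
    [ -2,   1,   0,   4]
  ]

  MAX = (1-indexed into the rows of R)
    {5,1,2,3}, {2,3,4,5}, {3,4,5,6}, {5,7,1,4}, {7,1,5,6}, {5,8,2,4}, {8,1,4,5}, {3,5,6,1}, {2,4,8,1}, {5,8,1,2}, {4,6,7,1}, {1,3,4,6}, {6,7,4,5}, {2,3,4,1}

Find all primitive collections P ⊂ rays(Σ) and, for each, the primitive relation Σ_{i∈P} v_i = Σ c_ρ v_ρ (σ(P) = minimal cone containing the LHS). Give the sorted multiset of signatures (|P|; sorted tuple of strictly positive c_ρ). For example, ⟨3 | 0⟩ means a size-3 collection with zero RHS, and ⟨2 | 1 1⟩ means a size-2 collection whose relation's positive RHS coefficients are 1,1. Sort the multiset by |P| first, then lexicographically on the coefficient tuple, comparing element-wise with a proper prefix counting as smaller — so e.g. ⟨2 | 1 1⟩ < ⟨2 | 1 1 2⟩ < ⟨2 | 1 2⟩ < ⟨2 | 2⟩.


Minimal non-faces — 9 found among 8 rays, 14 max cones:

  {6,8}:  v_{6} + v_{8} = 0 ; sig = ⟨2 | 0⟩
  {2,6}:  v_{2} + v_{6} = v_{3} ; sig = ⟨2 | 1⟩
  {3,8}:  v_{3} + v_{8} = v_{2} ; sig = ⟨2 | 1⟩
  {7,8}:  v_{7} + v_{8} = v_{1} + v_{4} + v_{5} ; sig = ⟨2 | 1 1 1⟩
  {2,7}:  v_{2} + v_{7} = 2·v_{6} ; sig = ⟨2 | 2⟩
  {3,7}:  v_{3} + v_{7} = 3·v_{6} ; sig = ⟨2 | 3⟩
  {1,2,4,5}:  v_{1} + v_{2} + v_{4} + v_{5} = v_{6} ; sig = ⟨4 | 1⟩
  {1,4,5,6}:  v_{1} + v_{4} + v_{5} + v_{6} = v_{7} ; sig = ⟨4 | 1⟩
  {1,3,4,5}:  v_{1} + v_{3} + v_{4} + v_{5} = 2·v_{6} ; sig = ⟨4 | 2⟩

Hence PRS(X_Σ) =
    ⟨2 | 0⟩
    ⟨2 | 1⟩
    ⟨2 | 1⟩
    ⟨2 | 1 1 1⟩
    ⟨2 | 2⟩
    ⟨2 | 3⟩
    ⟨4 | 1⟩
    ⟨4 | 1⟩
    ⟨4 | 2⟩


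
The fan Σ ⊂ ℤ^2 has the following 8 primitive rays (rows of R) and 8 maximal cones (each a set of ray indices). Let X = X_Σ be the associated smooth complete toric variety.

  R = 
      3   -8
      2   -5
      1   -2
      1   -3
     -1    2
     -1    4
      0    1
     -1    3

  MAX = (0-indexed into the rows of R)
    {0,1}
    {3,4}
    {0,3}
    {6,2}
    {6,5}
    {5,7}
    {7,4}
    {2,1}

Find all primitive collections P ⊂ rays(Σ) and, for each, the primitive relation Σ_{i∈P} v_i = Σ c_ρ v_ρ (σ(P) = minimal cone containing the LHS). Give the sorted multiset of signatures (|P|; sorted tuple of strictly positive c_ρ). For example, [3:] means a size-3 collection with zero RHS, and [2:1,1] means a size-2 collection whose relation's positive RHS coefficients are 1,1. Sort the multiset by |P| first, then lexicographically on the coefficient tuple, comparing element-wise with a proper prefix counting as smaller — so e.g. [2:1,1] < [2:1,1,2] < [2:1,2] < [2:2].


Δ(Σ) — 8 vertices, 20 min non-faces:

  {2,4}:  v_{2} + v_{4} = 0 — sig = [2:]
  {3,7}:  v_{3} + v_{7} = 0 — sig = [2:]
  {0,7}:  v_{0} + v_{7} = v_{1} — sig = [2:1]
  {1,3}:  v_{1} + v_{3} = v_{0} — sig = [2:1]
  {1,4}:  v_{1} + v_{4} = v_{3} — sig = [2:1]
  {1,7}:  v_{1} + v_{7} = v_{2} — sig = [2:1]
  {2,3}:  v_{2} + v_{3} = v_{1} — sig = [2:1]
  {2,7}:  v_{2} + v_{7} = v_{6} — sig = [2:1]
  {3,5}:  v_{3} + v_{5} = v_{6} — sig = [2:1]
  {3,6}:  v_{3} + v_{6} = v_{2} — sig = [2:1]
  {4,6}:  v_{4} + v_{6} = v_{7} — sig = [2:1]
  {6,7}:  v_{6} + v_{7} = v_{5} — sig = [2:1]
  {0,6}:  v_{0} + v_{6} = v_{1} + v_{2} — sig = [2:1,1]
  {1,5}:  v_{1} + v_{5} = v_{2} + v_{6} — sig = [2:1,1]
  {0,2}:  v_{0} + v_{2} = 2·v_{1} — sig = [2:2]
  {0,4}:  v_{0} + v_{4} = 2·v_{3} — sig = [2:2]
  {0,5}:  v_{0} + v_{5} = 2·v_{2} — sig = [2:2]
  {1,6}:  v_{1} + v_{6} = 2·v_{2} — sig = [2:2]
  {2,5}:  v_{2} + v_{5} = 2·v_{6} — sig = [2:2]
  {4,5}:  v_{4} + v_{5} = 2·v_{7} — sig = [2:2]

Hence PRS(X_Σ) =
    [2:]
    [2:]
    [2:1]
    [2:1]
    [2:1]
    [2:1]
    [2:1]
    [2:1]
    [2:1]
    [2:1]
    [2:1]
    [2:1]
    [2:1,1]
    [2:1,1]
    [2:2]
    [2:2]
    [2:2]
    [2:2]
    [2:2]
    [2:2]


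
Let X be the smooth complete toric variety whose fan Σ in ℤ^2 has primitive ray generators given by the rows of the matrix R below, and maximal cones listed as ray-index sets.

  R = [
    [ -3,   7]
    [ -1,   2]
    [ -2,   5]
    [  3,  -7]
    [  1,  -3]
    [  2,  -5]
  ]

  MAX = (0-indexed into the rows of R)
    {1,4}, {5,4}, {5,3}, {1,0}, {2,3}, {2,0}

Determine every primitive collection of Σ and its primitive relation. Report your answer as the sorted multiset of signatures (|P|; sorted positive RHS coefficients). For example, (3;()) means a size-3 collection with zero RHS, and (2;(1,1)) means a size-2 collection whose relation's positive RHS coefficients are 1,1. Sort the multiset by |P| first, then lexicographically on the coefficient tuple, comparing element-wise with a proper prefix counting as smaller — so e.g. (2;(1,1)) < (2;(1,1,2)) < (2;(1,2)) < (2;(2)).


Δ(Σ) — 6 vertices, 9 min non-faces:

  P = {0,3}:  v_{0} + v_{3} = 0 — sig = (2;())
  P = {2,5}:  v_{2} + v_{5} = 0 — sig = (2;())
  P = {0,5}:  v_{0} + v_{5} = v_{1} — sig = (2;(1))
  P = {1,2}:  v_{1} + v_{2} = v_{0} — sig = (2;(1))
  P = {1,3}:  v_{1} + v_{3} = v_{5} — sig = (2;(1))
  P = {1,5}:  v_{1} + v_{5} = v_{4} — sig = (2;(1))
  P = {2,4}:  v_{2} + v_{4} = v_{1} — sig = (2;(1))
  P = {0,4}:  v_{0} + v_{4} = 2·v_{1} — sig = (2;(2))
  P = {3,4}:  v_{3} + v_{4} = 2·v_{5} — sig = (2;(2))

so the primitive-relation signature multiset is
[(2;()), (2;()), (2;(1)), (2;(1)), (2;(1)), (2;(1)), (2;(1)), (2;(2)), (2;(2))]


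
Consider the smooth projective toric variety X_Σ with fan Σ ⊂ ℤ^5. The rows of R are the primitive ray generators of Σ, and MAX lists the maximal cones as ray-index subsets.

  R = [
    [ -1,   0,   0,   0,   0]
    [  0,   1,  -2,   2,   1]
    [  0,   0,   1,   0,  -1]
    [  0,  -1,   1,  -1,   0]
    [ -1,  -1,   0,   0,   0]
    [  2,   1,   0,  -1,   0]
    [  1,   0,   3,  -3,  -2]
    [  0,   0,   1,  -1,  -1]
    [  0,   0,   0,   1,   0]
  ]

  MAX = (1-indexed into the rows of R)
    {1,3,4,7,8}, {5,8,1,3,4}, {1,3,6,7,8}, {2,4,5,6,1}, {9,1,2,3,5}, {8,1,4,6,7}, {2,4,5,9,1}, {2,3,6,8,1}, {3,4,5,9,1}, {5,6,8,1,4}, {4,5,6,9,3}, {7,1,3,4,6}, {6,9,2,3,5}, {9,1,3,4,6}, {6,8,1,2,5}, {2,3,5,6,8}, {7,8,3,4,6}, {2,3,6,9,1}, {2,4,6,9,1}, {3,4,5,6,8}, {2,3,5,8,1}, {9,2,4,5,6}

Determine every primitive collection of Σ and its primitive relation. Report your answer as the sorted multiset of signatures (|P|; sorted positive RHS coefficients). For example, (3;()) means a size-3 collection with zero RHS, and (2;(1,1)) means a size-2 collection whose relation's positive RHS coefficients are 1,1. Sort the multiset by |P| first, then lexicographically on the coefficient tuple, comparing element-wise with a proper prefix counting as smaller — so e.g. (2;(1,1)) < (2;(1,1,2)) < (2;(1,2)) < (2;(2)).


9 minimal non-faces of Δ(Σ) (on 9 rays):

  • {8,9}:  v_{8} + v_{9} = v_{3} ; sig = (2;(1))
  • {2,7}:  v_{2} + v_{7} = v_{1} + v_{3} + v_{6} ; sig = (2;(1,1,1))
  • {7,9}:  v_{7} + v_{9} = v_{1} + 2·v_{3} + v_{4} + v_{6} ; sig = (2;(1,1,1,2))
  • {5,7}:  v_{5} + v_{7} = v_{4} + 2·v_{8} ; sig = (2;(1,2))
  • {2,4,8}:  v_{2} + v_{4} + v_{8} = 0 ; sig = (3;())
  • {2,3,4}:  v_{2} + v_{3} + v_{4} = v_{9} ; sig = (3;(1))
  • {1,5,6,9}:  v_{1} + v_{5} + v_{6} + v_{9} = 0 ; sig = (4;())
  • {1,3,5,6}:  v_{1} + v_{3} + v_{5} + v_{6} = v_{8} ; sig = (4;(1))
  • {1,3,4,6,8}:  v_{1} + v_{3} + v_{4} + v_{6} + v_{8} = v_{7} ; sig = (5;(1))

Signatures (|P|; sorted positive RHS coefficients), sorted:
    |P|=2: 4 collections, coeffs (1), (1,1,1), (1,1,1,2), (1,2)
    |P|=3: 2 collections, coeffs (), (1)
    |P|=4: 2 collections, coeffs (), (1)
    |P|=5: 1 collection, coeffs (1)


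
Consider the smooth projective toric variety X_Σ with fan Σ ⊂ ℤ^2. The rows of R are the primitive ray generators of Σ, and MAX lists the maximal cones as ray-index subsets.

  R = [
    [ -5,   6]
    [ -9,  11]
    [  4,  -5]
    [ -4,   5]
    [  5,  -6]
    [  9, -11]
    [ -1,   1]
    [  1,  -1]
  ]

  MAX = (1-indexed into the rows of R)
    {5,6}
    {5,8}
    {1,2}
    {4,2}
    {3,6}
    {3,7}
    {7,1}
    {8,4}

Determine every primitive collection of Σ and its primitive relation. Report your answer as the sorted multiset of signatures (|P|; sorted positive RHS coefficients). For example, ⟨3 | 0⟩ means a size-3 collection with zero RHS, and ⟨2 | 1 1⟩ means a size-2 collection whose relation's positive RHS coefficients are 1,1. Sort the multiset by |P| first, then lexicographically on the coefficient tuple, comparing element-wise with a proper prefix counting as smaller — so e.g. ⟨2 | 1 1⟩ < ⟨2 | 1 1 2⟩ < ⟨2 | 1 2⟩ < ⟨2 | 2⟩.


Primitive collections (20):

  • {1,5}:  v_{1} + v_{5} = 0  so sig = ⟨2 | 0⟩
  • {2,6}:  v_{2} + v_{6} = 0  so sig = ⟨2 | 0⟩
  • {3,4}:  v_{3} + v_{4} = 0  so sig = ⟨2 | 0⟩
  • {7,8}:  v_{7} + v_{8} = 0  so sig = ⟨2 | 0⟩
  • {1,3}:  v_{1} + v_{3} = v_{7}  so sig = ⟨2 | 1⟩
  • {1,4}:  v_{1} + v_{4} = v_{2}  so sig = ⟨2 | 1⟩
  • {1,6}:  v_{1} + v_{6} = v_{3}  so sig = ⟨2 | 1⟩
  • {1,8}:  v_{1} + v_{8} = v_{4}  so sig = ⟨2 | 1⟩
  • {2,3}:  v_{2} + v_{3} = v_{1}  so sig = ⟨2 | 1⟩
  • {2,5}:  v_{2} + v_{5} = v_{4}  so sig = ⟨2 | 1⟩
  • {3,5}:  v_{3} + v_{5} = v_{6}  so sig = ⟨2 | 1⟩
  • {3,8}:  v_{3} + v_{8} = v_{5}  so sig = ⟨2 | 1⟩
  • {4,5}:  v_{4} + v_{5} = v_{8}  so sig = ⟨2 | 1⟩
  • {4,6}:  v_{4} + v_{6} = v_{5}  so sig = ⟨2 | 1⟩
  • {4,7}:  v_{4} + v_{7} = v_{1}  so sig = ⟨2 | 1⟩
  • {5,7}:  v_{5} + v_{7} = v_{3}  so sig = ⟨2 | 1⟩
  • {2,7}:  v_{2} + v_{7} = 2·v_{1}  so sig = ⟨2 | 2⟩
  • {2,8}:  v_{2} + v_{8} = 2·v_{4}  so sig = ⟨2 | 2⟩
  • {6,7}:  v_{6} + v_{7} = 2·v_{3}  so sig = ⟨2 | 2⟩
  • {6,8}:  v_{6} + v_{8} = 2·v_{5}  so sig = ⟨2 | 2⟩

so the primitive-relation signature multiset is
[⟨2 | 0⟩, ⟨2 | 0⟩, ⟨2 | 0⟩, ⟨2 | 0⟩, ⟨2 | 1⟩, ⟨2 | 1⟩, ⟨2 | 1⟩, ⟨2 | 1⟩, ⟨2 | 1⟩, ⟨2 | 1⟩, ⟨2 | 1⟩, ⟨2 | 1⟩, ⟨2 | 1⟩, ⟨2 | 1⟩, ⟨2 | 1⟩, ⟨2 | 1⟩, ⟨2 | 2⟩, ⟨2 | 2⟩, ⟨2 | 2⟩, ⟨2 | 2⟩]


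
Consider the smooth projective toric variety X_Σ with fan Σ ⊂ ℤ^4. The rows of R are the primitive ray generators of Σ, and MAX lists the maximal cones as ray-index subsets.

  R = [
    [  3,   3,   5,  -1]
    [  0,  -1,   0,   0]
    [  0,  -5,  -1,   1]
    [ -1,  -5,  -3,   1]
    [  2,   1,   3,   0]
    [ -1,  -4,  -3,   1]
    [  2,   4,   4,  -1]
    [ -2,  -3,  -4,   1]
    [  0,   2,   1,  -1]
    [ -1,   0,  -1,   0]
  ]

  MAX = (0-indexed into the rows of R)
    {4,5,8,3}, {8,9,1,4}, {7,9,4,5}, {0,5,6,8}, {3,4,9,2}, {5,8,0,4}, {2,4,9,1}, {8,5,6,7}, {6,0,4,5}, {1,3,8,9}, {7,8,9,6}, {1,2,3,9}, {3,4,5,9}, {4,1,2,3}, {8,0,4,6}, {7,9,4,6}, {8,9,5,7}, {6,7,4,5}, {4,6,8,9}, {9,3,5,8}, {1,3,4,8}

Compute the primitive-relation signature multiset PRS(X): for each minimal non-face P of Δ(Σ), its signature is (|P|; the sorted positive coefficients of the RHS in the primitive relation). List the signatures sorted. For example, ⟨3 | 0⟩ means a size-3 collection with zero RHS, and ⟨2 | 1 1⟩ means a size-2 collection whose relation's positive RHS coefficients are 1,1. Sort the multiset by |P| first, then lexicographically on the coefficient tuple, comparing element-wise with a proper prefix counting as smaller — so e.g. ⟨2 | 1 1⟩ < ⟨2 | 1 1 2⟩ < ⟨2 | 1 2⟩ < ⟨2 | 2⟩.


The 20 primitive collections of Σ (r=10, n=4):

  • {1,5}:  v_{1} + v_{5} = v_{3}  ⟹  sig = ⟨2 | 1⟩
  • {0,7}:  v_{0} + v_{7} = v_{5} + v_{6}  ⟹  sig = ⟨2 | 1 1⟩
  • {0,9}:  v_{0} + v_{9} = v_{4} + v_{8}  ⟹  sig = ⟨2 | 1 1⟩
  • {1,6}:  v_{1} + v_{6} = v_{4} + v_{8}  ⟹  sig = ⟨2 | 1 1⟩
  • {1,7}:  v_{1} + v_{7} = v_{5} + v_{9}  ⟹  sig = ⟨2 | 1 1⟩
  • {3,6}:  v_{3} + v_{6} = v_{4} + v_{5} + v_{8}  ⟹  sig = ⟨2 | 1 1 1⟩
  • {0,2}:  v_{0} + v_{2} = v_{1} + v_{3} + 2·v_{4} + v_{8}  ⟹  sig = ⟨2 | 1 1 1 2⟩
  • {2,7}:  v_{2} + v_{7} = v_{3} + v_{4} + v_{5} + 2·v_{9}  ⟹  sig = ⟨2 | 1 1 1 2⟩
  • {2,5}:  v_{2} + v_{5} = 2·v_{3} + v_{4} + v_{9}  ⟹  sig = ⟨2 | 1 1 2⟩
  • {2,6}:  v_{2} + v_{6} = 2·v_{1} + v_{4}  ⟹  sig = ⟨2 | 1 2⟩
  • {3,7}:  v_{3} + v_{7} = 2·v_{5} + v_{9}  ⟹  sig = ⟨2 | 1 2⟩
  • {0,1}:  v_{0} + v_{1} = 2·v_{4} + v_{5} + 2·v_{8}  ⟹  sig = ⟨2 | 1 2 2⟩
  • {0,3}:  v_{0} + v_{3} = 2·v_{4} + 2·v_{5} + 2·v_{8}  ⟹  sig = ⟨2 | 2 2 2⟩
  • {2,8}:  v_{2} + v_{8} = 3·v_{1}  ⟹  sig = ⟨2 | 3⟩
  • {4,7,8}:  v_{4} + v_{7} + v_{8} = 0  ⟹  sig = ⟨3 | 0⟩
  • {5,6,9}:  v_{5} + v_{6} + v_{9} = 0  ⟹  sig = ⟨3 | 0⟩
  • {1,3,4,9}:  v_{1} + v_{3} + v_{4} + v_{9} = v_{2}  ⟹  sig = ⟨4 | 1⟩
  • {4,5,6,8}:  v_{4} + v_{5} + v_{6} + v_{8} = v_{0}  ⟹  sig = ⟨4 | 1⟩
  • {4,5,8,9}:  v_{4} + v_{5} + v_{8} + v_{9} = v_{1}  ⟹  sig = ⟨4 | 1⟩
  • {3,4,8,9}:  v_{3} + v_{4} + v_{8} + v_{9} = 2·v_{1}  ⟹  sig = ⟨4 | 2⟩

Hence PRS(X_Σ) =
{ ⟨2 | 1⟩,  ⟨2 | 1 1⟩ ×4,  ⟨2 | 1 1 1⟩,  ⟨2 | 1 1 1 2⟩ ×2,  ⟨2 | 1 1 2⟩,  ⟨2 | 1 2⟩ ×2,  ⟨2 | 1 2 2⟩,  ⟨2 | 2 2 2⟩,  ⟨2 | 3⟩,  ⟨3 | 0⟩ ×2,  ⟨4 | 1⟩ ×3,  ⟨4 | 2⟩ }


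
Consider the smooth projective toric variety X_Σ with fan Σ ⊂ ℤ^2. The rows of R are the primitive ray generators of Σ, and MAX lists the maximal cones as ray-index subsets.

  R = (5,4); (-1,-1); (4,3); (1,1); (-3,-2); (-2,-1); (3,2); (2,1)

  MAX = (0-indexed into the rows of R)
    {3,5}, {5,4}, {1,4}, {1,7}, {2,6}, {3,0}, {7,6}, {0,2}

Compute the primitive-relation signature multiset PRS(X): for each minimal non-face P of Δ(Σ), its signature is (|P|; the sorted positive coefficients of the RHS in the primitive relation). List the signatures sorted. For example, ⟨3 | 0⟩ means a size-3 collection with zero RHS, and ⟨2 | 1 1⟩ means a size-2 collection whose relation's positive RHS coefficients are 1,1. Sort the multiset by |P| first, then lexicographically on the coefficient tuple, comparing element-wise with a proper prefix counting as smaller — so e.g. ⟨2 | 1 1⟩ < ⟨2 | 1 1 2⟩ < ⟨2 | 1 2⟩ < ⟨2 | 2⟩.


Minimal non-faces — 20 found among 8 rays, 8 max cones:

  {1,3}:  v_{1} + v_{3} = 0 — sig = ⟨2 | 0⟩
  {4,6}:  v_{4} + v_{6} = 0 — sig = ⟨2 | 0⟩
  {5,7}:  v_{5} + v_{7} = 0 — sig = ⟨2 | 0⟩
  {0,1}:  v_{0} + v_{1} = v_{2} — sig = ⟨2 | 1⟩
  {1,2}:  v_{1} + v_{2} = v_{6} — sig = ⟨2 | 1⟩
  {1,5}:  v_{1} + v_{5} = v_{4} — sig = ⟨2 | 1⟩
  {1,6}:  v_{1} + v_{6} = v_{7} — sig = ⟨2 | 1⟩
  {2,3}:  v_{2} + v_{3} = v_{0} — sig = ⟨2 | 1⟩
  {2,4}:  v_{2} + v_{4} = v_{3} — sig = ⟨2 | 1⟩
  {3,4}:  v_{3} + v_{4} = v_{5} — sig = ⟨2 | 1⟩
  {3,6}:  v_{3} + v_{6} = v_{2} — sig = ⟨2 | 1⟩
  {3,7}:  v_{3} + v_{7} = v_{6} — sig = ⟨2 | 1⟩
  {4,7}:  v_{4} + v_{7} = v_{1} — sig = ⟨2 | 1⟩
  {5,6}:  v_{5} + v_{6} = v_{3} — sig = ⟨2 | 1⟩
  {0,7}:  v_{0} + v_{7} = v_{2} + v_{6} — sig = ⟨2 | 1 1⟩
  {0,4}:  v_{0} + v_{4} = 2·v_{3} — sig = ⟨2 | 2⟩
  {0,6}:  v_{0} + v_{6} = 2·v_{2} — sig = ⟨2 | 2⟩
  {2,5}:  v_{2} + v_{5} = 2·v_{3} — sig = ⟨2 | 2⟩
  {2,7}:  v_{2} + v_{7} = 2·v_{6} — sig = ⟨2 | 2⟩
  {0,5}:  v_{0} + v_{5} = 3·v_{3} — sig = ⟨2 | 3⟩

Sorted signature multiset PRS(X):
    |P|=2: 20 collections, coeffs (), (), (), (1), (1), (1), (1), (1), (1), (1), (1), (1), (1), (1), (1,1), (2), (2), (2), (2), (3)


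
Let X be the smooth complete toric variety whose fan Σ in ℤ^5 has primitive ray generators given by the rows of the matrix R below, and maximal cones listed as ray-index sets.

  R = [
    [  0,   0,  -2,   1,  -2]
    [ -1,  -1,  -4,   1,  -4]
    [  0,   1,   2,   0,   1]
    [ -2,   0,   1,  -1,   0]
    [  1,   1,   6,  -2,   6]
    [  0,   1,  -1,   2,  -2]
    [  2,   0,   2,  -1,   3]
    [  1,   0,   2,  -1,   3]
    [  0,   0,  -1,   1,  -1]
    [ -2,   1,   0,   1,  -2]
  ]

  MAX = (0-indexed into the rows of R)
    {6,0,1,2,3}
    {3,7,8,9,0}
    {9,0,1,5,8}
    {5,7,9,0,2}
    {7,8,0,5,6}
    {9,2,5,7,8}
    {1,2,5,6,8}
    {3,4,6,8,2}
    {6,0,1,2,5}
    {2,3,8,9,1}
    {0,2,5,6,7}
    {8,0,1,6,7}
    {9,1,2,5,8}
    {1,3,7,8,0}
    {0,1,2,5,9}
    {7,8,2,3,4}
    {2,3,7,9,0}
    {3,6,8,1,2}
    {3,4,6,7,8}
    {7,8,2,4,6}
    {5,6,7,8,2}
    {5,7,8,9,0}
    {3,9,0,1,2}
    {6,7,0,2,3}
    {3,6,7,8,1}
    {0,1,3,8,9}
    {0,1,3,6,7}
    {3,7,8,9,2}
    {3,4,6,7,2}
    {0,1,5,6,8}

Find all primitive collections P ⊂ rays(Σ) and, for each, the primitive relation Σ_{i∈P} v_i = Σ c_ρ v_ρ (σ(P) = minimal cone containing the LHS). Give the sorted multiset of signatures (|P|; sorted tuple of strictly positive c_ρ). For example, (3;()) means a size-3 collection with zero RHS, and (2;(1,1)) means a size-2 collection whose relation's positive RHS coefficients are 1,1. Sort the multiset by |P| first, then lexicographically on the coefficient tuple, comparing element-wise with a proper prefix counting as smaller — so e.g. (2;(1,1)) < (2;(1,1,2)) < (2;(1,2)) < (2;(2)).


12 collections generate NE(X_Σ); each relation:

  {3,5}:  v_{3} + v_{5} = v_{9} ; sig = (2;(1))
  {6,9}:  v_{6} + v_{9} = v_{2} ; sig = (2;(1))
  {0,4}:  v_{0} + v_{4} = v_{2} + v_{7} ; sig = (2;(1,1))
  {1,4}:  v_{1} + v_{4} = v_{3} + v_{6} + v_{8} ; sig = (2;(1,1,1))
  {4,9}:  v_{4} + v_{9} = 2·v_{2} + v_{3} + v_{7} + v_{8} ; sig = (2;(1,1,1,2))
  {4,5}:  v_{4} + v_{5} = 2·v_{2} + v_{7} + v_{8} ; sig = (2;(1,1,2))
  {1,2,7}:  v_{1} + v_{2} + v_{7} = 0 ; sig = (3;())
  {0,2,8}:  v_{0} + v_{2} + v_{8} = v_{5} ; sig = (3;(1))
  {1,5,7}:  v_{1} + v_{5} + v_{7} = v_{0} + v_{8} ; sig = (3;(1,1))
  {1,7,9}:  v_{1} + v_{7} + v_{9} = v_{0} + v_{3} + v_{8} ; sig = (3;(1,1,1))
  {0,3,6,8}:  v_{0} + v_{3} + v_{6} + v_{8} = 0 ; sig = (4;())
  {2,3,6,7,8}:  v_{2} + v_{3} + v_{6} + v_{7} + v_{8} = v_{4} ; sig = (5;(1))

so the primitive-relation signature multiset is
    |P|=2: 6 collections, coeffs (1), (1), (1,1), (1,1,1), (1,1,1,2), (1,1,2)
    |P|=3: 4 collections, coeffs (), (1), (1,1), (1,1,1)
    |P|=4: 1 collection, coeffs ()
    |P|=5: 1 collection, coeffs (1)


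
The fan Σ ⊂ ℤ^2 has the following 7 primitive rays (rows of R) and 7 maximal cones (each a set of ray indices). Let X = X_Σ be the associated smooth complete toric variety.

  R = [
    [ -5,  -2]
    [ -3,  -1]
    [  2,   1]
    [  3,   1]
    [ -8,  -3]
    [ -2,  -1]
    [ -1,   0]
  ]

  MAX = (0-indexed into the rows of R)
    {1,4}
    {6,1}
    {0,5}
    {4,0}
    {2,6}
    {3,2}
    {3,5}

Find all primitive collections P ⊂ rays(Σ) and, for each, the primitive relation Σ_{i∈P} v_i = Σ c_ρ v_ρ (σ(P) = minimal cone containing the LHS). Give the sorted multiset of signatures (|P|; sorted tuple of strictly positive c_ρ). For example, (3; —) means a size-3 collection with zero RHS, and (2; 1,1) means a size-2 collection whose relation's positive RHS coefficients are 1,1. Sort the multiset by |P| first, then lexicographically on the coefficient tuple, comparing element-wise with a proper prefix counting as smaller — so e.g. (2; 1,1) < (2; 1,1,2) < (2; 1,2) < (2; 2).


Δ(Σ) — 7 vertices, 14 min non-faces:

  P={1,3}:  v_{1} + v_{3} = 0  ⇒ sig = (2; —)
  P={2,5}:  v_{2} + v_{5} = 0  ⇒ sig = (2; —)
  P={0,1}:  v_{0} + v_{1} = v_{4}  ⇒ sig = (2; 1)
  P={0,2}:  v_{0} + v_{2} = v_{1}  ⇒ sig = (2; 1)
  P={0,3}:  v_{0} + v_{3} = v_{5}  ⇒ sig = (2; 1)
  P={1,2}:  v_{1} + v_{2} = v_{6}  ⇒ sig = (2; 1)
  P={1,5}:  v_{1} + v_{5} = v_{0}  ⇒ sig = (2; 1)
  P={3,4}:  v_{3} + v_{4} = v_{0}  ⇒ sig = (2; 1)
  P={3,6}:  v_{3} + v_{6} = v_{2}  ⇒ sig = (2; 1)
  P={5,6}:  v_{5} + v_{6} = v_{1}  ⇒ sig = (2; 1)
  P={0,6}:  v_{0} + v_{6} = 2·v_{1}  ⇒ sig = (2; 2)
  P={2,4}:  v_{2} + v_{4} = 2·v_{1}  ⇒ sig = (2; 2)
  P={4,5}:  v_{4} + v_{5} = 2·v_{0}  ⇒ sig = (2; 2)
  P={4,6}:  v_{4} + v_{6} = 3·v_{1}  ⇒ sig = (2; 3)

Hence PRS(X_Σ) =
    (2; —)
    (2; —)
    (2; 1)
    (2; 1)
    (2; 1)
    (2; 1)
    (2; 1)
    (2; 1)
    (2; 1)
    (2; 1)
    (2; 2)
    (2; 2)
    (2; 2)
    (2; 3)


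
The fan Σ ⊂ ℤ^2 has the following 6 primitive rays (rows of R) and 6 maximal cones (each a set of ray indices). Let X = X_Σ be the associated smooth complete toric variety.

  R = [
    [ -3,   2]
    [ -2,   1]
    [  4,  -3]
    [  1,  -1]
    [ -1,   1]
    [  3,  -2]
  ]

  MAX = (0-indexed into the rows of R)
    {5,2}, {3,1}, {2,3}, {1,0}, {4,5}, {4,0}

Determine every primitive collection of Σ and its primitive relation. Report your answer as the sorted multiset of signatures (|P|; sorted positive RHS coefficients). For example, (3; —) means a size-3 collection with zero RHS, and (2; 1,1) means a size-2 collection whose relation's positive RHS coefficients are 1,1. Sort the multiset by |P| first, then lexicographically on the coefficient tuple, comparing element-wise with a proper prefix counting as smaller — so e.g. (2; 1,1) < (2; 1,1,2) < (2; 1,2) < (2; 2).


The 9 primitive collections of Σ (r=6, n=2):

  P={0,5}:  v_{0} + v_{5} = 0  ⇒ sig = (2; —)
  P={3,4}:  v_{3} + v_{4} = 0  ⇒ sig = (2; —)
  P={0,2}:  v_{0} + v_{2} = v_{3}  ⇒ sig = (2; 1)
  P={0,3}:  v_{0} + v_{3} = v_{1}  ⇒ sig = (2; 1)
  P={1,4}:  v_{1} + v_{4} = v_{0}  ⇒ sig = (2; 1)
  P={1,5}:  v_{1} + v_{5} = v_{3}  ⇒ sig = (2; 1)
  P={2,4}:  v_{2} + v_{4} = v_{5}  ⇒ sig = (2; 1)
  P={3,5}:  v_{3} + v_{5} = v_{2}  ⇒ sig = (2; 1)
  P={1,2}:  v_{1} + v_{2} = 2·v_{3}  ⇒ sig = (2; 2)

Sorted signature multiset PRS(X):
    |P|=2: 9 collections, coeffs (), (), (1), (1), (1), (1), (1), (1), (2)


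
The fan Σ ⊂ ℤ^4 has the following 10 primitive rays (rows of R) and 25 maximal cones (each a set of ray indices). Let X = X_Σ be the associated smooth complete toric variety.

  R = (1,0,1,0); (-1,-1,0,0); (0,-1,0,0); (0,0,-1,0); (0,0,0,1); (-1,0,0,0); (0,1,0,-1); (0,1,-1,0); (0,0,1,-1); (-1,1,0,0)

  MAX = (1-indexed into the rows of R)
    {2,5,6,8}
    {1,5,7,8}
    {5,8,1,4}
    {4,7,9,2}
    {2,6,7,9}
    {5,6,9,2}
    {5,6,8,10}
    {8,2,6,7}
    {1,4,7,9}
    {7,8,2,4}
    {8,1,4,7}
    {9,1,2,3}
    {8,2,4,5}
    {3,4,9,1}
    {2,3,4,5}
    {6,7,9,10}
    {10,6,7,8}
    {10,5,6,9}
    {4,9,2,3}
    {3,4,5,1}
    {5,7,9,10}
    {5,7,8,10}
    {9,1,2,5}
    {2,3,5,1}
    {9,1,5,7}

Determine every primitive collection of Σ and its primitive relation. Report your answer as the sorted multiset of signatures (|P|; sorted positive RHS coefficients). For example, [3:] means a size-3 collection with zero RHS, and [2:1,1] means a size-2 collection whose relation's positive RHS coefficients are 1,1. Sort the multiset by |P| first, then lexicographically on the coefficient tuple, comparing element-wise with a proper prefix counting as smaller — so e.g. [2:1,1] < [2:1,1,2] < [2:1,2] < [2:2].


The 18 primitive collections of Σ (r=10, n=4):

  P={3,6}:  v_{3} + v_{6} = v_{2}  ⟹  sig = [2:1]
  P={3,8}:  v_{3} + v_{8} = v_{4}  ⟹  sig = [2:1]
  P={3,10}:  v_{3} + v_{10} = v_{6}  ⟹  sig = [2:1]
  P={8,9}:  v_{8} + v_{9} = v_{7}  ⟹  sig = [2:1]
  P={1,6}:  v_{1} + v_{6} = v_{5} + v_{9}  ⟹  sig = [2:1,1]
  P={3,7}:  v_{3} + v_{7} = v_{4} + v_{9}  ⟹  sig = [2:1,1]
  P={4,6}:  v_{4} + v_{6} = v_{2} + v_{8}  ⟹  sig = [2:1,1]
  P={4,10}:  v_{4} + v_{10} = v_{6} + v_{8}  ⟹  sig = [2:1,1]
  P={1,10}:  v_{1} + v_{10} = 2·v_{5} + v_{7} + v_{9}  ⟹  sig = [2:1,1,2]
  P={2,10}:  v_{2} + v_{10} = 2·v_{6}  ⟹  sig = [2:2]
  P={1,2,8}:  v_{1} + v_{2} + v_{8} = 0  ⟹  sig = [3:]
  P={4,5,9}:  v_{4} + v_{5} + v_{9} = 0  ⟹  sig = [3:]
  P={1,2,4}:  v_{1} + v_{2} + v_{4} = v_{3}  ⟹  sig = [3:1]
  P={1,2,7}:  v_{1} + v_{2} + v_{7} = v_{9}  ⟹  sig = [3:1]
  P={2,5,7}:  v_{2} + v_{5} + v_{7} = v_{6}  ⟹  sig = [3:1]
  P={4,5,7}:  v_{4} + v_{5} + v_{7} = v_{8}  ⟹  sig = [3:1]
  P={5,6,7}:  v_{5} + v_{6} + v_{7} = v_{10}  ⟹  sig = [3:1]
  P={3,5,9}:  v_{3} + v_{5} + v_{9} = v_{1} + v_{2}  ⟹  sig = [3:1,1]

Hence PRS(X_Σ) =
    |P|=2: 10 collections, coeffs (1), (1), (1), (1), (1,1), (1,1), (1,1), (1,1), (1,1,2), (2)
    |P|=3: 8 collections, coeffs (), (), (1), (1), (1), (1), (1), (1,1)


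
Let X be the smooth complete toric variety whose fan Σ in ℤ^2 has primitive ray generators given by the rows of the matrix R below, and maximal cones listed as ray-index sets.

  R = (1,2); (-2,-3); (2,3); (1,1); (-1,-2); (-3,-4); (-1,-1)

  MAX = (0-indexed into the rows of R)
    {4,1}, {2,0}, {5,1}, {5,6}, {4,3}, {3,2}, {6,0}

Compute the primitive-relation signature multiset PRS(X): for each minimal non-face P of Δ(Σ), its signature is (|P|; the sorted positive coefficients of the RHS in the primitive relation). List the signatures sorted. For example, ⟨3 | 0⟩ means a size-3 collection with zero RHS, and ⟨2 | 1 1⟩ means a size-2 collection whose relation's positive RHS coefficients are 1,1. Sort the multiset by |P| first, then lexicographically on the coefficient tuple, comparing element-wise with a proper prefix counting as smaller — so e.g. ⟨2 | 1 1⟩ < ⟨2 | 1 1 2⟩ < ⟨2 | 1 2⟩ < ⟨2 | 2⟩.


14 minimal non-faces of Δ(Σ) (on 7 rays):

  P = {0,4}:  v_{0} + v_{4} = 0 — sig = ⟨2 | 0⟩
  P = {1,2}:  v_{1} + v_{2} = 0 — sig = ⟨2 | 0⟩
  P = {3,6}:  v_{3} + v_{6} = 0 — sig = ⟨2 | 0⟩
  P = {0,1}:  v_{0} + v_{1} = v_{6} — sig = ⟨2 | 1⟩
  P = {0,3}:  v_{0} + v_{3} = v_{2} — sig = ⟨2 | 1⟩
  P = {1,3}:  v_{1} + v_{3} = v_{4} — sig = ⟨2 | 1⟩
  P = {1,6}:  v_{1} + v_{6} = v_{5} — sig = ⟨2 | 1⟩
  P = {2,4}:  v_{2} + v_{4} = v_{3} — sig = ⟨2 | 1⟩
  P = {2,5}:  v_{2} + v_{5} = v_{6} — sig = ⟨2 | 1⟩
  P = {2,6}:  v_{2} + v_{6} = v_{0} — sig = ⟨2 | 1⟩
  P = {3,5}:  v_{3} + v_{5} = v_{1} — sig = ⟨2 | 1⟩
  P = {4,6}:  v_{4} + v_{6} = v_{1} — sig = ⟨2 | 1⟩
  P = {0,5}:  v_{0} + v_{5} = 2·v_{6} — sig = ⟨2 | 2⟩
  P = {4,5}:  v_{4} + v_{5} = 2·v_{1} — sig = ⟨2 | 2⟩

Sorted signature multiset PRS(X):
{ ⟨2 | 0⟩ ×3,  ⟨2 | 1⟩ ×9,  ⟨2 | 2⟩ ×2 }


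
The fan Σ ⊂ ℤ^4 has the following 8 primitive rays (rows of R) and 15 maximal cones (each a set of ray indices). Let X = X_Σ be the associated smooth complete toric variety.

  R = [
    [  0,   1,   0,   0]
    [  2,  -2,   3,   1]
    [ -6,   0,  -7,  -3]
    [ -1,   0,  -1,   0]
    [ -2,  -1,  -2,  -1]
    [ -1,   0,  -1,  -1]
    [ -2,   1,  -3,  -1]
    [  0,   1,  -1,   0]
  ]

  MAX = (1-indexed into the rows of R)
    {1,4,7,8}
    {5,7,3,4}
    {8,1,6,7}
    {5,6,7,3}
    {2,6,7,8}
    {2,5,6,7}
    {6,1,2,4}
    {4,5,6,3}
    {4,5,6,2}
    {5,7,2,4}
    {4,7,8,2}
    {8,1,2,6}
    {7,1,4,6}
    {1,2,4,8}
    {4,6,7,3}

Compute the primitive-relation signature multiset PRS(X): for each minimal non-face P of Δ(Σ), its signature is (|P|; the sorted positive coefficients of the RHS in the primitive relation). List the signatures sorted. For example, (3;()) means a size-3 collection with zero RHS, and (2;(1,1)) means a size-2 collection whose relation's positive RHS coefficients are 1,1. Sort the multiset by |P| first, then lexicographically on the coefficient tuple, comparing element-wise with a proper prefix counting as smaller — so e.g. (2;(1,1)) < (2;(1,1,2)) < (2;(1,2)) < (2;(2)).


Minimal non-faces — 9 found among 8 rays, 15 max cones:

  {1,5}:  v_{1} + v_{5} = v_{4} + v_{6} ; sig = (2;(1,1))
  {3,8}:  v_{3} + v_{8} = v_{5} + 2·v_{7} ; sig = (2;(1,2))
  {5,8}:  v_{5} + v_{8} = v_{2} + 2·v_{7} ; sig = (2;(1,2))
  {1,3}:  v_{1} + v_{3} = 2·v_{4} + 2·v_{6} + v_{7} ; sig = (2;(1,2,2))
  {2,3}:  v_{2} + v_{3} = 2·v_{5} ; sig = (2;(2))
  {1,2,7}:  v_{1} + v_{2} + v_{7} = 0 ; sig = (3;())
  {4,6,8}:  v_{4} + v_{6} + v_{8} = v_{7} ; sig = (3;(1))
  {2,4,6,7}:  v_{2} + v_{4} + v_{6} + v_{7} = v_{5} ; sig = (4;(1))
  {4,5,6,7}:  v_{4} + v_{5} + v_{6} + v_{7} = v_{3} ; sig = (4;(1))

Signatures (|P|; sorted positive RHS coefficients), sorted:
{ (2;(1,1)),  (2;(1,2)) ×2,  (2;(1,2,2)),  (2;(2)),  (3;()),  (3;(1)),  (4;(1)) ×2 }


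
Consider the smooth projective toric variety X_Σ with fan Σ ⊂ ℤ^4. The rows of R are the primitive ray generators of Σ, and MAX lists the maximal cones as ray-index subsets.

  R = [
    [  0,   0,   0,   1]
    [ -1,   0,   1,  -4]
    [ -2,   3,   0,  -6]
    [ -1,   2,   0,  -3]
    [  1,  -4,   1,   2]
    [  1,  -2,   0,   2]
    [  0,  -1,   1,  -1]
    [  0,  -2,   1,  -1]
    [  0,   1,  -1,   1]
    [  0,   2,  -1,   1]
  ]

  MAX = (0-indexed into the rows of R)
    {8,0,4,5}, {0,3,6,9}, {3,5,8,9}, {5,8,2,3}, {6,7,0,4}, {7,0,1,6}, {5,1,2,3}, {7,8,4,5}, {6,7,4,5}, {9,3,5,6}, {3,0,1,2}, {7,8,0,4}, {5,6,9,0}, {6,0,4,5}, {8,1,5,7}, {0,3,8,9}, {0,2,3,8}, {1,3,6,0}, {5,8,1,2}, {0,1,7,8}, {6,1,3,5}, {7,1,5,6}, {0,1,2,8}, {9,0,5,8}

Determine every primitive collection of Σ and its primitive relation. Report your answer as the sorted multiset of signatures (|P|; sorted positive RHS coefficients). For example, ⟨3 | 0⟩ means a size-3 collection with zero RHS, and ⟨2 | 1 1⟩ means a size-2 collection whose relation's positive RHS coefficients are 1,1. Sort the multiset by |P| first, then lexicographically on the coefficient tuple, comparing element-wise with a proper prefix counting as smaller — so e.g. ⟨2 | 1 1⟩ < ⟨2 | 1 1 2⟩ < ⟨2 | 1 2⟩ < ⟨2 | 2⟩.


Δ(Σ) — 10 vertices, 16 min non-faces:

  • {6,8}:  v_{6} + v_{8} = 0  so sig = ⟨2 | 0⟩
  • {7,9}:  v_{7} + v_{9} = 0  so sig = ⟨2 | 0⟩
  • {1,9}:  v_{1} + v_{9} = v_{3}  so sig = ⟨2 | 1⟩
  • {3,4}:  v_{3} + v_{4} = v_{7}  so sig = ⟨2 | 1⟩
  • {3,7}:  v_{3} + v_{7} = v_{1}  so sig = ⟨2 | 1⟩
  • {2,6}:  v_{2} + v_{6} = v_{1} + v_{3}  so sig = ⟨2 | 1 1⟩
  • {4,9}:  v_{4} + v_{9} = v_{0} + v_{5}  so sig = ⟨2 | 1 1⟩
  • {2,4}:  v_{2} + v_{4} = v_{1} + v_{7} + v_{8}  so sig = ⟨2 | 1 1 1⟩
  • {2,7}:  v_{2} + v_{7} = 2·v_{1} + v_{8}  so sig = ⟨2 | 1 2⟩
  • {2,9}:  v_{2} + v_{9} = 2·v_{3} + v_{8}  so sig = ⟨2 | 1 2⟩
  • {1,4}:  v_{1} + v_{4} = 2·v_{7}  so sig = ⟨2 | 2⟩
  • {0,3,5}:  v_{0} + v_{3} + v_{5} = 0  so sig = ⟨3 | 0⟩
  • {0,1,5}:  v_{0} + v_{1} + v_{5} = v_{7}  so sig = ⟨3 | 1⟩
  • {0,5,7}:  v_{0} + v_{5} + v_{7} = v_{4}  so sig = ⟨3 | 1⟩
  • {1,3,8}:  v_{1} + v_{3} + v_{8} = v_{2}  so sig = ⟨3 | 1⟩
  • {0,2,5}:  v_{0} + v_{2} + v_{5} = v_{1} + v_{8}  so sig = ⟨3 | 1 1⟩

Hence PRS(X_Σ) =
    ⟨2 | 0⟩
    ⟨2 | 0⟩
    ⟨2 | 1⟩
    ⟨2 | 1⟩
    ⟨2 | 1⟩
    ⟨2 | 1 1⟩
    ⟨2 | 1 1⟩
    ⟨2 | 1 1 1⟩
    ⟨2 | 1 2⟩
    ⟨2 | 1 2⟩
    ⟨2 | 2⟩
    ⟨3 | 0⟩
    ⟨3 | 1⟩
    ⟨3 | 1⟩
    ⟨3 | 1⟩
    ⟨3 | 1 1⟩


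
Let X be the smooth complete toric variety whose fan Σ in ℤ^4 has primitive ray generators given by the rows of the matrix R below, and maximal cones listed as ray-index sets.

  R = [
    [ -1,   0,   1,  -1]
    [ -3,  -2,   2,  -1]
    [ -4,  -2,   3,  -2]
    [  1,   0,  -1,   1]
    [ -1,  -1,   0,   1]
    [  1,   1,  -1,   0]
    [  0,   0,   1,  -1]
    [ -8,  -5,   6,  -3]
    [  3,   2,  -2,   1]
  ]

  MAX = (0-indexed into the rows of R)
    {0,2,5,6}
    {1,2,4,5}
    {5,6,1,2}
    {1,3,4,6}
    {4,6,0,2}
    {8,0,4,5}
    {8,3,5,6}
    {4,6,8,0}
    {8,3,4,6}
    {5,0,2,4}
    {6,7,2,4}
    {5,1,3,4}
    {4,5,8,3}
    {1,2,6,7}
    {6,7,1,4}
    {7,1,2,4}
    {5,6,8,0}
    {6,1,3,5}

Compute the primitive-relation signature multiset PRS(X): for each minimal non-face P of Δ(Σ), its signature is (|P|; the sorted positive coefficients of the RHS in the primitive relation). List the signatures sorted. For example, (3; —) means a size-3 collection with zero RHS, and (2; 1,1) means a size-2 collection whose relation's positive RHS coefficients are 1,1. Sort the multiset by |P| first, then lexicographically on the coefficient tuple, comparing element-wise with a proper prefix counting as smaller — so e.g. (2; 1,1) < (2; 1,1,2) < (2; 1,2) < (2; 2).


|primitive collections| = 11. Relations:

  • {0,3}:  v_{0} + v_{3} = 0 ; sig = (2; —)
  • {1,8}:  v_{1} + v_{8} = 0 ; sig = (2; —)
  • {0,1}:  v_{0} + v_{1} = v_{2} ; sig = (2; 1)
  • {2,3}:  v_{2} + v_{3} = v_{1} ; sig = (2; 1)
  • {2,8}:  v_{2} + v_{8} = v_{0} ; sig = (2; 1)
  • {5,7}:  v_{5} + v_{7} = v_{1} + v_{2} ; sig = (2; 1,1)
  • {7,8}:  v_{7} + v_{8} = v_{2} + v_{4} + v_{6} ; sig = (2; 1,1,1)
  • {0,7}:  v_{0} + v_{7} = 2·v_{2} + v_{4} + v_{6} ; sig = (2; 1,1,2)
  • {3,7}:  v_{3} + v_{7} = 2·v_{1} + v_{4} + v_{6} ; sig = (2; 1,1,2)
  • {4,5,6}:  v_{4} + v_{5} + v_{6} = 0 ; sig = (3; —)
  • {1,2,4,6}:  v_{1} + v_{2} + v_{4} + v_{6} = v_{7} ; sig = (4; 1)

Sorted signature multiset PRS(X):
{ (2; —) ×2,  (2; 1) ×3,  (2; 1,1),  (2; 1,1,1),  (2; 1,1,2) ×2,  (3; —),  (4; 1) }


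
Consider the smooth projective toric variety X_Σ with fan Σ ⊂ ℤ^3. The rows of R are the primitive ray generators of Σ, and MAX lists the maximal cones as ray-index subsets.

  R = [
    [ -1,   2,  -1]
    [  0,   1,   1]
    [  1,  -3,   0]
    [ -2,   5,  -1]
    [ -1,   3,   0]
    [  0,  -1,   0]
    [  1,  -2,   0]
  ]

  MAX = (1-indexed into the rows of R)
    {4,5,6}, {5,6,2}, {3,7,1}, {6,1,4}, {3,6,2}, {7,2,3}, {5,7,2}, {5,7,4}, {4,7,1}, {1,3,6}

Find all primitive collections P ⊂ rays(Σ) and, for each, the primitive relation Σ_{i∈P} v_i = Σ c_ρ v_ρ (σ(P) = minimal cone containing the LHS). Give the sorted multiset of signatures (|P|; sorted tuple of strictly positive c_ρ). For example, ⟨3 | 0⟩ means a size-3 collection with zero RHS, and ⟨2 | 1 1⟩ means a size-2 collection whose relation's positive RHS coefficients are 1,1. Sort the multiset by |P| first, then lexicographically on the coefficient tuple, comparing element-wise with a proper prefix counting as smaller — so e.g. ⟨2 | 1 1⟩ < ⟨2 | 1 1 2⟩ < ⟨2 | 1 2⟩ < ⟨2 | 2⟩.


|primitive collections| = 6. Relations:

  P = {3,5}:  v_{3} + v_{5} = 0  ⇒ sig = ⟨2 | 0⟩
  P = {1,2}:  v_{1} + v_{2} = v_{5}  ⇒ sig = ⟨2 | 1⟩
  P = {1,5}:  v_{1} + v_{5} = v_{4}  ⇒ sig = ⟨2 | 1⟩
  P = {3,4}:  v_{3} + v_{4} = v_{1}  ⇒ sig = ⟨2 | 1⟩
  P = {6,7}:  v_{6} + v_{7} = v_{3}  ⇒ sig = ⟨2 | 1⟩
  P = {2,4}:  v_{2} + v_{4} = 2·v_{5}  ⇒ sig = ⟨2 | 2⟩

Signatures (|P|; sorted positive RHS coefficients), sorted:
{ ⟨2 | 0⟩,  ⟨2 | 1⟩ ×4,  ⟨2 | 2⟩ }


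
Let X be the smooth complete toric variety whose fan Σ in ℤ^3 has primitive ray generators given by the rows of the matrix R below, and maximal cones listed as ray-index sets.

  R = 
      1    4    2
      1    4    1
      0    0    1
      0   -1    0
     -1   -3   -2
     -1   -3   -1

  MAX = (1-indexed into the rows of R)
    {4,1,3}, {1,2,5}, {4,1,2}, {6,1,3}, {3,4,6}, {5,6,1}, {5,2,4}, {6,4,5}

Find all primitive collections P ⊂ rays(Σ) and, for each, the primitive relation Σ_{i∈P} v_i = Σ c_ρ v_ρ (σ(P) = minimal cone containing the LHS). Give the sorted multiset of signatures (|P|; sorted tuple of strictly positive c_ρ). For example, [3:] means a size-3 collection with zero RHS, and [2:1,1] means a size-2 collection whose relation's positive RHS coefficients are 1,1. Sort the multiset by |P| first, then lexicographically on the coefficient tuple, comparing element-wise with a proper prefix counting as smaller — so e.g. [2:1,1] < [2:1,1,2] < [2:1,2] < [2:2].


Primitive collections (5):

  • {2,3}:  v_{2} + v_{3} = v_{1}  ⇒ sig = [2:1]
  • {3,5}:  v_{3} + v_{5} = v_{6}  ⇒ sig = [2:1]
  • {2,6}:  v_{2} + v_{6} = v_{1} + v_{5}  ⇒ sig = [2:1,1]
  • {1,4,5}:  v_{1} + v_{4} + v_{5} = 0  ⇒ sig = [3:]
  • {1,4,6}:  v_{1} + v_{4} + v_{6} = v_{3}  ⇒ sig = [3:1]

so the primitive-relation signature multiset is
    [2:1]
    [2:1]
    [2:1,1]
    [3:]
    [3:1]


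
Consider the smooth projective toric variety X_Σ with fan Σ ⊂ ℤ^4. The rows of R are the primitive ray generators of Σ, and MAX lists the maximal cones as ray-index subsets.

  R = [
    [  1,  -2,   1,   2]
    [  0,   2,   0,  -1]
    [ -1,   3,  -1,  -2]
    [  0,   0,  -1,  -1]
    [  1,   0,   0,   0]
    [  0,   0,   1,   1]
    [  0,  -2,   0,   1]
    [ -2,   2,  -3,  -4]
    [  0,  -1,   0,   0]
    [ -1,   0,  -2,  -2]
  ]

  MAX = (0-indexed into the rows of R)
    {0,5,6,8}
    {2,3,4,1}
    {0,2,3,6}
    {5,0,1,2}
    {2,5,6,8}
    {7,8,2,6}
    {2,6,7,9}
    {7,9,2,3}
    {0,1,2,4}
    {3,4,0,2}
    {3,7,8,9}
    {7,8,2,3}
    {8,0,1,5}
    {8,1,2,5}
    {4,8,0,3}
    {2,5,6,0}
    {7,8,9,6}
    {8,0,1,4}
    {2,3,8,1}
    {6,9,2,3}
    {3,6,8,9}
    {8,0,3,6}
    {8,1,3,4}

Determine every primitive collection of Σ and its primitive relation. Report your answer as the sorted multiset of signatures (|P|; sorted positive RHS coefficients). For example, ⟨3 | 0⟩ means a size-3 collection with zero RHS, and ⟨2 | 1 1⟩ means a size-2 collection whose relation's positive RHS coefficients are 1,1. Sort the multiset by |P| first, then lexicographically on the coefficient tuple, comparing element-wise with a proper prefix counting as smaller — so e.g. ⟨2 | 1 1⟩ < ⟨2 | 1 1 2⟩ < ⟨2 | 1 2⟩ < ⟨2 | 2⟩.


Δ(Σ) — 10 vertices, 18 min non-faces:

  P = {1,6}:  v_{1} + v_{6} = 0  ⟹  sig = ⟨2 | 0⟩
  P = {3,5}:  v_{3} + v_{5} = 0  ⟹  sig = ⟨2 | 0⟩
  P = {0,7}:  v_{0} + v_{7} = v_{9}  ⟹  sig = ⟨2 | 1⟩
  P = {0,9}:  v_{0} + v_{9} = v_{3} + v_{6}  ⟹  sig = ⟨2 | 1 1⟩
  P = {4,5}:  v_{4} + v_{5} = v_{0} + v_{1}  ⟹  sig = ⟨2 | 1 1⟩
  P = {4,6}:  v_{4} + v_{6} = v_{0} + v_{3}  ⟹  sig = ⟨2 | 1 1⟩
  P = {1,9}:  v_{1} + v_{9} = v_{2} + v_{3} + v_{8}  ⟹  sig = ⟨2 | 1 1 1⟩
  P = {5,9}:  v_{5} + v_{9} = v_{2} + v_{6} + v_{8}  ⟹  sig = ⟨2 | 1 1 1⟩
  P = {4,7}:  v_{4} + v_{7} = v_{2} + 2·v_{3} + v_{8}  ⟹  sig = ⟨2 | 1 1 2⟩
  P = {1,7}:  v_{1} + v_{7} = 2·v_{2} + v_{3} + 2·v_{8}  ⟹  sig = ⟨2 | 1 2 2⟩
  P = {5,7}:  v_{5} + v_{7} = 2·v_{2} + v_{6} + 2·v_{8}  ⟹  sig = ⟨2 | 1 2 2⟩
  P = {4,9}:  v_{4} + v_{9} = 2·v_{3}  ⟹  sig = ⟨2 | 2⟩
  P = {0,2,8}:  v_{0} + v_{2} + v_{8} = 0  ⟹  sig = ⟨3 | 0⟩
  P = {0,1,3}:  v_{0} + v_{1} + v_{3} = v_{4}  ⟹  sig = ⟨3 | 1⟩
  P = {2,8,9}:  v_{2} + v_{8} + v_{9} = v_{7}  ⟹  sig = ⟨3 | 1⟩
  P = {2,4,8}:  v_{2} + v_{4} + v_{8} = v_{1} + v_{3}  ⟹  sig = ⟨3 | 1 1⟩
  P = {3,6,7}:  v_{3} + v_{6} + v_{7} = 2·v_{9}  ⟹  sig = ⟨3 | 2⟩
  P = {2,3,6,8}:  v_{2} + v_{3} + v_{6} + v_{8} = v_{9}  ⟹  sig = ⟨4 | 1⟩

Hence PRS(X_Σ) =
{ ⟨2 | 0⟩ ×2,  ⟨2 | 1⟩,  ⟨2 | 1 1⟩ ×3,  ⟨2 | 1 1 1⟩ ×2,  ⟨2 | 1 1 2⟩,  ⟨2 | 1 2 2⟩ ×2,  ⟨2 | 2⟩,  ⟨3 | 0⟩,  ⟨3 | 1⟩ ×2,  ⟨3 | 1 1⟩,  ⟨3 | 2⟩,  ⟨4 | 1⟩ }
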